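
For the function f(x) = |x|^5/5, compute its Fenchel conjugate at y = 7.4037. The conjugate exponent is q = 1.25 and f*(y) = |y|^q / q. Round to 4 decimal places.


The conjugate exponent q satisfies 1/p + 1/q = 1.
p = 5, so q = 5/(5 - 1) = 1.25
|y|^q = 7.4037^1.25 = 12.2127
f*(7.4037) = 12.2127 / 1.25 = 9.7701


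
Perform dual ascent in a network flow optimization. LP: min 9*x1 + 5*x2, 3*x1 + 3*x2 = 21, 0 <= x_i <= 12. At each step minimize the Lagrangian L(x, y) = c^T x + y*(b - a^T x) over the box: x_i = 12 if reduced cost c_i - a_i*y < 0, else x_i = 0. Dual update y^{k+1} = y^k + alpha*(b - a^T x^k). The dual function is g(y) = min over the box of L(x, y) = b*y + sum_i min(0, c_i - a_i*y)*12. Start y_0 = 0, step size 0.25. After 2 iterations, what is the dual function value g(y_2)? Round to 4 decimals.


Dual ascent for LP: min 9*x1 + 5*x2, 3*x1 + 3*x2 = 21, 0 <= x_i <= 12
Step 1: y^k = 0.0, reduced costs: (9.0, 5.0)
  x^k = (0.0, 0.0), subgradient = b - a^T x = 21.0
  y^{k+1} = 0.0 + 0.25*21.0 = 5.25
Step 2: y^k = 5.25, reduced costs: (-6.75, -10.75)
  x^k = (12.0, 12.0), subgradient = b - a^T x = -51.0
  y^{k+1} = 5.25 + 0.25*-51.0 = -7.5
Dual objective at y_2 = -7.5: reduced costs (31.5, 27.5), box minimizer x = (0.0, 0.0)
g(y_2) = b*y + (c1 - a1*y)*x1 + (c2 - a2*y)*x2 = 21*(-7.5) + 31.5*0.0 + 27.5*0.0 = -157.5 + 0.0 + 0.0 = -157.5


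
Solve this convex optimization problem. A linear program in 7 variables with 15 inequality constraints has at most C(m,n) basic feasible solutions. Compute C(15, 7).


Each vertex corresponds to some choice of n active constraints out of m, so the number of vertices is at most C(m, n) = m! / (n!(m-n)!).
m = 15, n = 7
Numerator: 15 * 14 * 13 * 12 * 11 * 10 * 9
Denominator: 7! = 5040
C(15, 7) = 6435


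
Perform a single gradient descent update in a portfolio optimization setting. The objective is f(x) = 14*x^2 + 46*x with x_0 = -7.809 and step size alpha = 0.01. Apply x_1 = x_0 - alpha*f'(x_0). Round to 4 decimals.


We compute the gradient at x_0 and apply the update.
f'(x) = 28*x + 46
f'(-7.809) = 28*-7.809 + 46 = -172.652
x_1 = -7.809 - 0.01*-172.652 = -6.0825


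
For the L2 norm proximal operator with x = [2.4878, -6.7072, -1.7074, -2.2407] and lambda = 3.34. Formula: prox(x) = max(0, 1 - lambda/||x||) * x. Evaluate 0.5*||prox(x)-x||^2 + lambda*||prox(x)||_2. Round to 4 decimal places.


Step 1: Compute ||x||.
||x|| = 7.6884
Step 2: Compute scaling factor.
scale = max(0, 1 - 3.34/7.6884) = 0.5656
Step 3: prox(x) = [1.407, -3.7935, -0.9657, -1.2673]
||prox(x)|| = 4.3484
Step 4: Proximal objective.
0.5*||prox-x||^2 = 5.5778
lambda*||prox|| = 14.5237
Total = 20.1015


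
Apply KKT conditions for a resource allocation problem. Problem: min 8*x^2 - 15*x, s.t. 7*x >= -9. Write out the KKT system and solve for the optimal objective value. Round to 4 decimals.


Step 1: Try lambda = 0 (constraint inactive).
Stationarity: 2*8*x - 15 = 0
x* = 15/(2*8) = 0.9375
Check constraint: 7*0.9375 = 6.5625 >= -9 -- satisfied.
Step 2: Compute optimal value.
f(x*) = 8*0.9375^2 - 15*0.9375 = -7.0313


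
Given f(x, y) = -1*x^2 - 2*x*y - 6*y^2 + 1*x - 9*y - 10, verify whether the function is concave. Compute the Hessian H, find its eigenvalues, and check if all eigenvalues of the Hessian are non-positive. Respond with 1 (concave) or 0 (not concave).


The Hessian of f(x,y) = -1*x^2 - 2*x*y - 6*y^2 + 1*x - 9*y - 10 is:
H = [[-2, -2], [-2, -12]]
Trace = -2 - 12 = -14
Determinant = -2*-12 - (-2)^2 = 20
Discriminant = (-14)^2 - 4*20 = 116.0
Eigenvalues: lambda_1 = -12.3852, lambda_2 = -1.6148
The function is concave.

1


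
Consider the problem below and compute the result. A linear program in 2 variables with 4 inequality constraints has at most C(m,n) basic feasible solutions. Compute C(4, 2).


Each vertex corresponds to some choice of n active constraints out of m, so the number of vertices is at most C(m, n) = m! / (n!(m-n)!).
m = 4, n = 2
Numerator: 4 * 3
Denominator: 2! = 2
C(4, 2) = 6


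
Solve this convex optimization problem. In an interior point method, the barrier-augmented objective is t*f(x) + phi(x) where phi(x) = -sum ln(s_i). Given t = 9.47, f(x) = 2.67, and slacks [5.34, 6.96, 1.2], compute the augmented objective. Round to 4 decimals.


Step 1: Compute log-barrier.
ln values: [1.6752, 1.9402, 0.1823]
phi = -(1.6752 + 1.9402 + 0.1823) = -3.7977
Step 2: Compute augmented objective.
t*f(x) = 9.47*2.67 = 25.2849
Total = 25.2849 - 3.7977 = 21.4872


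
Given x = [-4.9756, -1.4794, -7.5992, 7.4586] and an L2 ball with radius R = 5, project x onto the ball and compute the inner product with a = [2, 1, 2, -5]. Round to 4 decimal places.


Step 1: Compute ||x|| (intermediates to 6 decimals).
||x|| = sqrt((-4.9756)^2 + (-1.4794)^2 + (-7.5992)^2 + 7.4586^2) = 11.845834
Step 2: Project.
Since ||x|| > R, scale = R/||x|| = 5/11.845834 = 0.422089, proj(x) = scale * x
proj(x) = [-2.100146, -0.624438, -3.207539, 3.148193]
Step 3: Dot product.
a^T * proj(x) = 2*(-2.100146) + 1*(-0.624438) + 2*(-3.207539) - 5*3.148193 = -26.9808


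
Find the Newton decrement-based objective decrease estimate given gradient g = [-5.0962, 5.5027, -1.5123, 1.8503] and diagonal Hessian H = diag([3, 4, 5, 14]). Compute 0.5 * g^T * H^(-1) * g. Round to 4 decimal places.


Step 1: H is diagonal, so H^(-1) * g = [-1.6987, 1.3757, -0.3025, 0.1322].
Step 2: g^T H^(-1) g = sum_i g_i^2 / H_ii
  = (-5.0962)^2/3 + (5.5027)^2/4 + (-1.5123)^2/5 + (1.8503)^2/14
  = 8.6571 + 7.5699 + 0.4574 + 0.2445 = 16.929
Step 3: Objective decrease = 0.5 * g^T H^(-1) g = 8.4645


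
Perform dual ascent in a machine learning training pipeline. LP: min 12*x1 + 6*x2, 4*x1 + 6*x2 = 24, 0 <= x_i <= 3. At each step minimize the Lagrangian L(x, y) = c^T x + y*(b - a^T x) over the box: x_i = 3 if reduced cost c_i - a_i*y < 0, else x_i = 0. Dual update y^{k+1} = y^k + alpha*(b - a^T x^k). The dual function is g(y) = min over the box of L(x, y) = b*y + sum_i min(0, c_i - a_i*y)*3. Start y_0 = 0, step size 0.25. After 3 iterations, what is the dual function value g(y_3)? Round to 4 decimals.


Dual ascent for LP: min 12*x1 + 6*x2, 4*x1 + 6*x2 = 24, 0 <= x_i <= 3
Step 1: y^k = 0.0, reduced costs: (12.0, 6.0)
  x^k = (0.0, 0.0), subgradient = b - a^T x = 24.0
  y^{k+1} = 0.0 + 0.25*24.0 = 6.0
Step 2: y^k = 6.0, reduced costs: (-12.0, -30.0)
  x^k = (3.0, 3.0), subgradient = b - a^T x = -6.0
  y^{k+1} = 6.0 + 0.25*-6.0 = 4.5
Step 3: y^k = 4.5, reduced costs: (-6.0, -21.0)
  x^k = (3.0, 3.0), subgradient = b - a^T x = -6.0
  y^{k+1} = 4.5 + 0.25*-6.0 = 3.0
Dual objective at y_3 = 3.0: reduced costs (0.0, -12.0), box minimizer x = (0.0, 3.0)
g(y_3) = b*y + (c1 - a1*y)*x1 + (c2 - a2*y)*x2 = 24*3.0 + 0.0*0.0 + (-12.0)*3.0 = 72.0 + 0.0 - 36.0 = 36.0


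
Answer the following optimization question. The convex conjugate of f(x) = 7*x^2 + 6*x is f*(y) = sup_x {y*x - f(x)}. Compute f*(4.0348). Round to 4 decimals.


f*(y) = sup_x {y*x - a*x^2 - b*x} = sup_x {(y-b)*x - a*x^2}
FOC: (y - b) - 2a*x = 0 => x* = (y - b)/(2a)
x* = (4.0348 - 6)/(2*7) = -0.1404
f*(4.0348) = (y-b)^2/(4a) = (4.0348 - 6)^2/(4*7)
= 3.862/28 = 0.1379


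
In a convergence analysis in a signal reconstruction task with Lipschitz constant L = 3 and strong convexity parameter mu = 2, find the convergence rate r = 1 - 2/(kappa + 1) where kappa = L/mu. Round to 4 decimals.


Step 1: Compute the condition number.
kappa = L/mu = 3/2 = 1.5
Step 2: Compute the convergence rate.
r = 1 - 2/(kappa + 1) = 1 - 2*mu/(L + mu) = (L - mu)/(L + mu) = 1/5 = 0.2


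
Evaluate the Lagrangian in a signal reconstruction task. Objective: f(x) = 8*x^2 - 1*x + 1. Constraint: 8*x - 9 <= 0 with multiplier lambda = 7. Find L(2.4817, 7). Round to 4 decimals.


Step 1: Evaluate f(x).
f(2.4817) = 8*2.4817^2 - 1*2.4817 + 1 = 47.789
Step 2: Evaluate g(x).
g(2.4817) = 8*2.4817 - 9 = 10.8536
Step 3: Compute Lagrangian.
L = 47.789 + 7*10.8536 = 123.7642


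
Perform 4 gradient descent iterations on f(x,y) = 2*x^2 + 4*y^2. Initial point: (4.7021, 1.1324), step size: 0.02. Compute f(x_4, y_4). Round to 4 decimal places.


Gradient descent on f(x,y) = 2*x^2 + 4*y^2.
Starting point: (4.7021, 1.1324), alpha = 0.02
Step 1: grad_x = 2*2*4.7021 = 18.8084, grad_y = 2*4*1.1324 = 9.0592
  x_1 = 4.7021 - 0.02*18.8084 = 4.3259
  y_1 = 1.1324 - 0.02*9.0592 = 0.9512
Step 2: grad_x = 2*2*4.3259 = 17.3037, grad_y = 2*4*0.9512 = 7.6097
  x_2 = 4.3259 - 0.02*17.3037 = 3.9799
  y_2 = 0.9512 - 0.02*7.6097 = 0.799
Step 3: grad_x = 2*2*3.9799 = 15.9194, grad_y = 2*4*0.799 = 6.3922
  x_3 = 3.9799 - 0.02*15.9194 = 3.6615
  y_3 = 0.799 - 0.02*6.3922 = 0.6712
Step 4: grad_x = 2*2*3.6615 = 14.6459, grad_y = 2*4*0.6712 = 5.3694
  x_4 = 3.6615 - 0.02*14.6459 = 3.3686
  y_4 = 0.6712 - 0.02*5.3694 = 0.5638
f(3.3686, 0.5638) = 2*3.3686^2 + 4*0.5638^2 = 23.9657


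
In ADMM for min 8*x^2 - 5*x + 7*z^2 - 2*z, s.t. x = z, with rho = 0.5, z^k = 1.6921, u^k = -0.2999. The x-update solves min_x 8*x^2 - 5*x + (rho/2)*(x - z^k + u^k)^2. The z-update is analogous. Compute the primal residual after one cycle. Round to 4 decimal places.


ADMM iteration with rho = 0.5, z^k = 1.6921, u^k = -0.2999
Step 1: x-update.
Minimize 8*x^2 - 5*x + (0.5/2)*(x - 1.6921 - 0.2999)^2
FOC: (2*8 + 0.5)*x = 5 + 0.5*(1.6921 + 0.2999)
x^{k+1} = 0.3634
Step 2: z-update.
Minimize 7*z^2 - 2*z + (0.5/2)*(0.3634 - z - 0.2999)^2
FOC: (2*7 + 0.5)*z = 2 + 0.5*(0.3634 - 0.2999)
z^{k+1} = 0.1401
Step 3: u-update.
u^{k+1} = -0.2999 + 0.3634 - 0.1401 = -0.0766
Step 4: Primal residual = |0.3634 - 0.1401| = 0.2233


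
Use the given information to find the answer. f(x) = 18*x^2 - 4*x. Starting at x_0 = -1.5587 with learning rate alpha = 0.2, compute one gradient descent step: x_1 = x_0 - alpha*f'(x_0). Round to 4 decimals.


We compute the gradient at x_0 and apply the update.
f'(x) = 36*x - 4
f'(-1.5587) = 36*-1.5587 - 4 = -60.1132
x_1 = -1.5587 - 0.2*-60.1132 = 10.4639


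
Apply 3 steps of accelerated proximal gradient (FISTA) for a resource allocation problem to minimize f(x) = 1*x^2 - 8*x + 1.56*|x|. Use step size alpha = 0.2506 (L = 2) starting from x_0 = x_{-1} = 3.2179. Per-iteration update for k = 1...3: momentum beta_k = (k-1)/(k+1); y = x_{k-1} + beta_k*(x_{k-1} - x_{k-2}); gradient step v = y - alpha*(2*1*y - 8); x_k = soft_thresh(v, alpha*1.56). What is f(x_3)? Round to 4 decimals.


FISTA on f(x) = 1*x^2 - 8*x + 1.56*|x|
L = 2, alpha = 0.2506
Iteration 1: beta = 0.0, y = 3.2179 + 0.0*(3.2179 - 3.2179) = 3.2179
  grad(y) = -1.5642, v = y - alpha*grad = 3.6099
  prox(v) = soft_thresh(3.6099, 0.3909) = 3.219
Iteration 2: beta = 0.3333, y = 3.219 + 0.3333*(3.219 - 3.2179) = 3.2193
  grad(y) = -1.5614, v = y - alpha*grad = 3.6106
  prox(v) = soft_thresh(3.6106, 0.3909) = 3.2197
Iteration 3: beta = 0.5, y = 3.2197 + 0.5*(3.2197 - 3.219) = 3.22
  grad(y) = -1.56, v = y - alpha*grad = 3.6109
  prox(v) = soft_thresh(3.6109, 0.3909) = 3.22
f(x_3) = 1*3.22^2 - 8*3.22 + 1.56*|3.22| = -10.3684


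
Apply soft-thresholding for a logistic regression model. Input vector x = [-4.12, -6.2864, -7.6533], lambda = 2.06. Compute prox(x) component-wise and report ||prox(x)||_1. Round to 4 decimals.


Soft-thresholding with lambda = 2.06:
prox(-4.12) = sign(-4.12)*max(|-4.12| - 2.06, 0) = -2.06
prox(-6.2864) = sign(-6.2864)*max(|-6.2864| - 2.06, 0) = -4.2264
prox(-7.6533) = sign(-7.6533)*max(|-7.6533| - 2.06, 0) = -5.5933
prox(x) = [-2.06, -4.2264, -5.5933]
||prox(x)||_1 = 2.06 + 4.2264 + 5.5933 = 11.8797


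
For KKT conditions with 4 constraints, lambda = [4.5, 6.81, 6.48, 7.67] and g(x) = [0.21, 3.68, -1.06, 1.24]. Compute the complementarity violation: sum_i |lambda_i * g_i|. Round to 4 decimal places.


KKT complementary slackness check:
lambda_1 * g_1 = 4.5 * 0.21 = 0.945
lambda_2 * g_2 = 6.81 * 3.68 = 25.0608
lambda_3 * g_3 = 6.48 * -1.06 = -6.8688
lambda_4 * g_4 = 7.67 * 1.24 = 9.5108
Total violation = 0.945 + 25.0608 + 6.8688 + 9.5108 = 42.3854


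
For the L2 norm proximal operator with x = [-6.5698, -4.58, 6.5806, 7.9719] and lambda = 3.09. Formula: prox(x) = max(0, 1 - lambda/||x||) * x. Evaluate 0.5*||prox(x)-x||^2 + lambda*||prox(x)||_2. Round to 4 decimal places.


Step 1: Compute ||x||.
||x|| = 13.0765
Step 2: Compute scaling factor.
scale = max(0, 1 - 3.09/13.0765) = 0.7637
Step 3: prox(x) = [-5.0173, -3.4977, 5.0256, 6.0881]
||prox(x)|| = 9.9865
Step 4: Proximal objective.
0.5*||prox-x||^2 = 4.7741
lambda*||prox|| = 30.8583
Total = 35.6323


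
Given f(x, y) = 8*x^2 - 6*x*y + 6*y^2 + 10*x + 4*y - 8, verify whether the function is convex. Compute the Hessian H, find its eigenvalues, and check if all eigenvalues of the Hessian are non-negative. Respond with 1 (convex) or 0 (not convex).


The Hessian of f(x,y) = 8*x^2 - 6*x*y + 6*y^2 + 10*x + 4*y - 8 is:
H = [[16, -6], [-6, 12]]
Trace = 16 + 12 = 28
Determinant = 16*12 - (-6)^2 = 156
Discriminant = (28)^2 - 4*156 = 160.0
Eigenvalues: lambda_1 = 7.6754, lambda_2 = 20.3246
The function is convex.

1


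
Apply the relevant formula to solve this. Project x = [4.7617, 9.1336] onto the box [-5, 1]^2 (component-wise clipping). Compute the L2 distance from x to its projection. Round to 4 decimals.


Project each component onto [-5, 1].
clip(4.7617) = 1.0, clip(9.1336) = 1.0
Projection = [1.0, 1.0]
Squared diffs: [14.1504, 66.1554]
Distance = sqrt(80.3058) = 8.9614


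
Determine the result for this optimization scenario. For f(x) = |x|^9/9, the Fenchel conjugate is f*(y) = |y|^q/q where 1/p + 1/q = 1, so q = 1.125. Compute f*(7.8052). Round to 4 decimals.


The conjugate exponent q satisfies 1/p + 1/q = 1.
p = 9, so q = 9/(9 - 1) = 1.125
|y|^q = 7.8052^1.125 = 10.0909
f*(7.8052) = 10.0909 / 1.125 = 8.9697


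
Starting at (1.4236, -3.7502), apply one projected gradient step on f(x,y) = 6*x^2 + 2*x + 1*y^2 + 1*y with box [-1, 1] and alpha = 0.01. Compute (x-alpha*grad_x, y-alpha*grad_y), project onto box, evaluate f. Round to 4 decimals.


Step 1: Compute gradient at (1.4236, -3.7502).
grad_x = 2*6*1.4236 + 2 = 19.0832
grad_y = 2*1*-3.7502 + 1 = -6.5004
Step 2: Gradient step.
x_raw = 1.4236 - 0.01*19.0832 = 1.2328
y_raw = -3.7502 - 0.01*-6.5004 = -3.6852
Step 3: Project onto [-1, 1].
x_proj = clip(1.2328) = 1.0
y_proj = clip(-3.6852) = -1.0
Step 4: Evaluate f.
f(1.0, -1.0) = 8.0


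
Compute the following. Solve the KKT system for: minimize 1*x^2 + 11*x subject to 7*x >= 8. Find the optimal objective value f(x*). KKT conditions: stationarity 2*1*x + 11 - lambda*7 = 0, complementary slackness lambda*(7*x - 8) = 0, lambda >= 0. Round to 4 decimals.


Step 1: Try lambda = 0 (constraint inactive).
x_unc = -11/(2*1) = -5.5
Check: 7*-5.5 = -38.5 < 8 -- violated!
Step 2: Constraint must be active: 7*x = 8
x* = 8/7 = 1.1429 (rounded; the exact value 8/7 is used below)
lambda = (2*1*(8/7) + 11)/7 = 1.898
Step 3: Compute optimal value.
f(x*) = 1*(8/7)^2 + 11*(8/7) = 13.8776


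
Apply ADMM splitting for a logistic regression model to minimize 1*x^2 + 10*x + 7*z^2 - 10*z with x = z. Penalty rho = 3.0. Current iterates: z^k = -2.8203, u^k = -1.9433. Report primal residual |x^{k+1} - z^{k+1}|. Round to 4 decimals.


ADMM iteration with rho = 3.0, z^k = -2.8203, u^k = -1.9433
Step 1: x-update.
Minimize 1*x^2 + 10*x + (3.0/2)*(x + 2.8203 - 1.9433)^2
FOC: (2*1 + 3.0)*x = -10 + 3.0*(-2.8203 + 1.9433)
x^{k+1} = -2.5262
Step 2: z-update.
Minimize 7*z^2 - 10*z + (3.0/2)*(-2.5262 - z - 1.9433)^2
FOC: (2*7 + 3.0)*z = 10 + 3.0*(-2.5262 - 1.9433)
z^{k+1} = -0.2005
Step 3: u-update.
u^{k+1} = -1.9433 - 2.5262 + 0.2005 = -4.269
Step 4: Primal residual = |-2.5262 + 0.2005| = 2.3257


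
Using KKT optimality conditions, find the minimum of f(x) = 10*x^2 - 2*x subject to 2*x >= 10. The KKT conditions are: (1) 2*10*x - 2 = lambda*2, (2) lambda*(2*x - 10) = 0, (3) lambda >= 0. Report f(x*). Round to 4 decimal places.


Step 1: Try lambda = 0 (constraint inactive).
x_unc = 2/(2*10) = 0.1
Check: 2*0.1 = 0.2 < 10 -- violated!
Step 2: Constraint must be active: 2*x = 10
x* = 10/2 = 5.0
lambda = (2*10*5.0 - 2)/2 = 49.0
Step 3: Compute optimal value.
f(x*) = 10*5.0^2 - 2*5.0 = 240.0


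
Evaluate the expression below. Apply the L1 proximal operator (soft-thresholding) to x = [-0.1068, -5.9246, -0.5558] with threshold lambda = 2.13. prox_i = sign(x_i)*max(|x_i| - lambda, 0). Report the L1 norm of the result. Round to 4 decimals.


Soft-thresholding with lambda = 2.13:
prox(-0.1068) = sign(-0.1068)*max(|-0.1068| - 2.13, 0) = 0.0
prox(-5.9246) = sign(-5.9246)*max(|-5.9246| - 2.13, 0) = -3.7946
prox(-0.5558) = sign(-0.5558)*max(|-0.5558| - 2.13, 0) = 0.0
prox(x) = [0.0, -3.7946, 0.0]
||prox(x)||_1 = 0.0 + 3.7946 + 0.0 = 3.7946


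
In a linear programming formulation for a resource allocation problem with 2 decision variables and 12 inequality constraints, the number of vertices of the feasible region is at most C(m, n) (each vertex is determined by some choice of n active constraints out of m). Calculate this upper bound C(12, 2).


Each vertex corresponds to some choice of n active constraints out of m, so the number of vertices is at most C(m, n) = m! / (n!(m-n)!).
m = 12, n = 2
Numerator: 12 * 11
Denominator: 2! = 2
C(12, 2) = 66


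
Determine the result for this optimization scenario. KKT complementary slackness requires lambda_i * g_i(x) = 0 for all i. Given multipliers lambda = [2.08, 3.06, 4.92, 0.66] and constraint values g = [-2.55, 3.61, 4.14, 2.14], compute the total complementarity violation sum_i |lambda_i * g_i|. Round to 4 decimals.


KKT complementary slackness check:
lambda_1 * g_1 = 2.08 * -2.55 = -5.304
lambda_2 * g_2 = 3.06 * 3.61 = 11.0466
lambda_3 * g_3 = 4.92 * 4.14 = 20.3688
lambda_4 * g_4 = 0.66 * 2.14 = 1.4124
Total violation = 5.304 + 11.0466 + 20.3688 + 1.4124 = 38.1318


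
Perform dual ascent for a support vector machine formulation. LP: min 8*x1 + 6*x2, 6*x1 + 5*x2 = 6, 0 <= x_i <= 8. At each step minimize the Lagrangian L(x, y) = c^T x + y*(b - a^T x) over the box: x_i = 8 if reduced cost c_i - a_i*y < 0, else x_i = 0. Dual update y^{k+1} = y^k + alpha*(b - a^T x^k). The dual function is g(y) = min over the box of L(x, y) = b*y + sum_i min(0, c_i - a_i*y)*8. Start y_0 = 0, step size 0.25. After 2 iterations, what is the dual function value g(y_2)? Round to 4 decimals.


Dual ascent for LP: min 8*x1 + 6*x2, 6*x1 + 5*x2 = 6, 0 <= x_i <= 8
Step 1: y^k = 0.0, reduced costs: (8.0, 6.0)
  x^k = (0.0, 0.0), subgradient = b - a^T x = 6.0
  y^{k+1} = 0.0 + 0.25*6.0 = 1.5
Step 2: y^k = 1.5, reduced costs: (-1.0, -1.5)
  x^k = (8.0, 8.0), subgradient = b - a^T x = -82.0
  y^{k+1} = 1.5 + 0.25*-82.0 = -19.0
Dual objective at y_2 = -19.0: reduced costs (122.0, 101.0), box minimizer x = (0.0, 0.0)
g(y_2) = b*y + (c1 - a1*y)*x1 + (c2 - a2*y)*x2 = 6*(-19.0) + 122.0*0.0 + 101.0*0.0 = -114.0 + 0.0 + 0.0 = -114.0


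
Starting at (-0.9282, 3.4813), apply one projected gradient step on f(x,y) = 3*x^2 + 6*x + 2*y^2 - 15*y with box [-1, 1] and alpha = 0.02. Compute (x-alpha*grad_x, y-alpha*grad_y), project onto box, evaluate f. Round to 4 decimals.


Step 1: Compute gradient at (-0.9282, 3.4813).
grad_x = 2*3*-0.9282 + 6 = 0.4308
grad_y = 2*2*3.4813 - 15 = -1.0748
Step 2: Gradient step.
x_raw = -0.9282 - 0.02*0.4308 = -0.9368
y_raw = 3.4813 - 0.02*-1.0748 = 3.5028
Step 3: Project onto [-1, 1].
x_proj = clip(-0.9368) = -0.9368
y_proj = clip(3.5028) = 1.0
Step 4: Evaluate f.
f(-0.9368, 1.0) = -15.988


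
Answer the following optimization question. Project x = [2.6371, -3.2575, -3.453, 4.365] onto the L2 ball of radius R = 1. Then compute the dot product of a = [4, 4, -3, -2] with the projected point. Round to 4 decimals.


Step 1: Compute ||x|| (intermediates to 6 decimals).
||x|| = sqrt(2.6371^2 + (-3.2575)^2 + (-3.453)^2 + 4.365^2) = 6.967212
Step 2: Project.
Since ||x|| > R, scale = R/||x|| = 1/6.967212 = 0.143529, proj(x) = scale * x
proj(x) = [0.3785, -0.467546, -0.495606, 0.626504]
Step 3: Dot product.
a^T * proj(x) = 4*0.3785 + 4*(-0.467546) - 3*(-0.495606) - 2*0.626504 = -0.1224


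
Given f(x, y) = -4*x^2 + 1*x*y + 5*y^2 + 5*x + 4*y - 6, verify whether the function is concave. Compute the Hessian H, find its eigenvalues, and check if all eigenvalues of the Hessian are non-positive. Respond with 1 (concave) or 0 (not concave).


The Hessian of f(x,y) = -4*x^2 + 1*x*y + 5*y^2 + 5*x + 4*y - 6 is:
H = [[-8, 1], [1, 10]]
Trace = -8 + 10 = 2
Determinant = -8*10 - (1)^2 = -81
Discriminant = (2)^2 - 4*-81 = 328.0
Eigenvalues: lambda_1 = -8.0554, lambda_2 = 10.0554
The function is not concave.

0


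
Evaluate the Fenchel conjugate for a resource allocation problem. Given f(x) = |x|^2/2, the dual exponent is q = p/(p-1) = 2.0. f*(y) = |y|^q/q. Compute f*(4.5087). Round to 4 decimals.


The conjugate exponent q satisfies 1/p + 1/q = 1.
p = 2, so q = 2/(2 - 1) = 2.0
|y|^q = 4.5087^2.0 = 20.3284
f*(4.5087) = 20.3284 / 2.0 = 10.1642


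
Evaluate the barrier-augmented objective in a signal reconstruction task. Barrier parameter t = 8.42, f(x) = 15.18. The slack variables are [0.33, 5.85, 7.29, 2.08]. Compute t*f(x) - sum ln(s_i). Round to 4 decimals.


Step 1: Compute log-barrier.
ln values: [-1.1087, 1.7664, 1.9865, 0.7324]
phi = -(-1.1087 + 1.7664 + 1.9865 + 0.7324) = -3.3767
Step 2: Compute augmented objective.
t*f(x) = 8.42*15.18 = 127.8156
Total = 127.8156 - 3.3767 = 124.4389


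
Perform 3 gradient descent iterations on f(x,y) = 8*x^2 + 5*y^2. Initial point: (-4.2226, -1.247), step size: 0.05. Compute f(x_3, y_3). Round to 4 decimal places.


Gradient descent on f(x,y) = 8*x^2 + 5*y^2.
Starting point: (-4.2226, -1.247), alpha = 0.05
Step 1: grad_x = 2*8*-4.2226 = -67.5616, grad_y = 2*5*-1.247 = -12.47
  x_1 = -4.2226 - 0.05*-67.5616 = -0.8445
  y_1 = -1.247 - 0.05*-12.47 = -0.6235
Step 2: grad_x = 2*8*-0.8445 = -13.5123, grad_y = 2*5*-0.6235 = -6.235
  x_2 = -0.8445 - 0.05*-13.5123 = -0.1689
  y_2 = -0.6235 - 0.05*-6.235 = -0.3118
Step 3: grad_x = 2*8*-0.1689 = -2.7025, grad_y = 2*5*-0.3118 = -3.1175
  x_3 = -0.1689 - 0.05*-2.7025 = -0.0338
  y_3 = -0.3118 - 0.05*-3.1175 = -0.1559
f(-0.0338, -0.1559) = 8*(-0.0338)^2 + 5*(-0.1559)^2 = 0.1306


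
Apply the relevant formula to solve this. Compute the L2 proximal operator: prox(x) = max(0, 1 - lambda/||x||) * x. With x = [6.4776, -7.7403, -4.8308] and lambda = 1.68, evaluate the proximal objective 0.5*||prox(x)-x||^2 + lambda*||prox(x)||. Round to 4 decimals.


Step 1: Compute ||x||.
||x|| = 11.1896
Step 2: Compute scaling factor.
scale = max(0, 1 - 1.68/11.1896) = 0.8499
Step 3: prox(x) = [5.5051, -6.5782, -4.1055]
||prox(x)|| = 9.5096
Step 4: Proximal objective.
0.5*||prox-x||^2 = 1.4112
lambda*||prox|| = 15.9761
Total = 17.3874


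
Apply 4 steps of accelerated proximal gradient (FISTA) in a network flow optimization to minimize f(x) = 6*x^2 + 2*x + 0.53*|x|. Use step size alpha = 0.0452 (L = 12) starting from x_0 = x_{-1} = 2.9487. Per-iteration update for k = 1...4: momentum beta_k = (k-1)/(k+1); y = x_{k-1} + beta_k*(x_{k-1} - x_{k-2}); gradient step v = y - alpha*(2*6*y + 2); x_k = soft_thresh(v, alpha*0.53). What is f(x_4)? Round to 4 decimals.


FISTA on f(x) = 6*x^2 + 2*x + 0.53*|x|
L = 12, alpha = 0.0452
Iteration 1: beta = 0.0, y = 2.9487 + 0.0*(2.9487 - 2.9487) = 2.9487
  grad(y) = 37.3844, v = y - alpha*grad = 1.2589
  prox(v) = soft_thresh(1.2589, 0.024) = 1.235
Iteration 2: beta = 0.3333, y = 1.235 + 0.3333*(1.235 - 2.9487) = 0.6637
  grad(y) = 9.9647, v = y - alpha*grad = 0.2133
  prox(v) = soft_thresh(0.2133, 0.024) = 0.1894
Iteration 3: beta = 0.5, y = 0.1894 + 0.5*(0.1894 - 1.235) = -0.3334
  grad(y) = -2.0012, v = y - alpha*grad = -0.243
  prox(v) = soft_thresh(-0.243, 0.024) = -0.219
Iteration 4: beta = 0.6, y = -0.219 + 0.6*(-0.219 - 0.1894) = -0.4641
  grad(y) = -3.5687, v = y - alpha*grad = -0.3028
  prox(v) = soft_thresh(-0.3028, 0.024) = -0.2788
f(x_4) = 6*(-0.2788)^2 + 2*(-0.2788) + 0.53*|-0.2788| = 0.0565


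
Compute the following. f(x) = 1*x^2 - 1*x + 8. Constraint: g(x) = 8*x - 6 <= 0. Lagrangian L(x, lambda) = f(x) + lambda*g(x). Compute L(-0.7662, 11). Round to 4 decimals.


Step 1: Evaluate f(x).
f(-0.7662) = 1*(-0.7662)^2 - 1*(-0.7662) + 8 = 9.3533
Step 2: Evaluate g(x).
g(-0.7662) = 8*-0.7662 - 6 = -12.1296
Step 3: Compute Lagrangian.
L = 9.3533 + 11*-12.1296 = -124.0723


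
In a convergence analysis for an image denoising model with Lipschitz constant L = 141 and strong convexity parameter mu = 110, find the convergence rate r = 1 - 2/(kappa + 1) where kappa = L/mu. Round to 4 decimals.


Step 1: Compute the condition number.
kappa = L/mu = 141/110 = 1.2818
Step 2: Compute the convergence rate.
r = 1 - 2/(kappa + 1) = 1 - 2*mu/(L + mu) = (L - mu)/(L + mu) = 31/251 = 0.1235


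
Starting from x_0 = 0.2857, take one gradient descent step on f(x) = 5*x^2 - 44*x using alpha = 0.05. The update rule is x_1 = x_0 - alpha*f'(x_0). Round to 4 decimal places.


We compute the gradient at x_0 and apply the update.
f'(x) = 10*x - 44
f'(0.2857) = 10*0.2857 - 44 = -41.143
x_1 = 0.2857 - 0.05*-41.143 = 2.3429


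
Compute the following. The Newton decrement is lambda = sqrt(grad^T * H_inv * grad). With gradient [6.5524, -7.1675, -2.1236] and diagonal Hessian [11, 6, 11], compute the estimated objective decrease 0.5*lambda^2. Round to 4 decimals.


Step 1: H is diagonal, so H^(-1) * g = [0.5957, -1.1946, -0.1931].
Step 2: g^T H^(-1) g = sum_i g_i^2 / H_ii
  = (6.5524)^2/11 + (-7.1675)^2/6 + (-2.1236)^2/11
  = 3.9031 + 8.5622 + 0.41 = 12.8752
Step 3: Objective decrease = 0.5 * g^T H^(-1) g = 6.4376


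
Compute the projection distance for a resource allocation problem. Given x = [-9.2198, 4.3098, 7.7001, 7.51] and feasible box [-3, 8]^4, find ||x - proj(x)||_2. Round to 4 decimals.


Project each component onto [-3, 8].
clip(-9.2198) = -3.0, clip(4.3098) = 4.3098, clip(7.7001) = 7.7001, clip(7.51) = 7.51
Projection = [-3.0, 4.3098, 7.7001, 7.51]
Squared diffs: [38.6859, 0.0, 0.0, 0.0]
Distance = sqrt(38.6859) = 6.2198


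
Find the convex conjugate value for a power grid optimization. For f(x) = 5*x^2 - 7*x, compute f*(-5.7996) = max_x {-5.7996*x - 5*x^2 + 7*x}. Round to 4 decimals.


f*(y) = sup_x {y*x - a*x^2 - b*x} = sup_x {(y-b)*x - a*x^2}
FOC: (y - b) - 2a*x = 0 => x* = (y - b)/(2a)
x* = (-5.7996 + 7)/(2*5) = 0.12
f*(-5.7996) = (y-b)^2/(4a) = (-5.7996 + 7)^2/(4*5)
= 1.441/20 = 0.072


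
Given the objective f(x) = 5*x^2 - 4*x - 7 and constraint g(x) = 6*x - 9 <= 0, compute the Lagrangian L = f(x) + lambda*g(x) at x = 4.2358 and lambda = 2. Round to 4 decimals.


Step 1: Evaluate f(x).
f(4.2358) = 5*4.2358^2 - 4*4.2358 - 7 = 65.7668
Step 2: Evaluate g(x).
g(4.2358) = 6*4.2358 - 9 = 16.4148
Step 3: Compute Lagrangian.
L = 65.7668 + 2*16.4148 = 98.5964


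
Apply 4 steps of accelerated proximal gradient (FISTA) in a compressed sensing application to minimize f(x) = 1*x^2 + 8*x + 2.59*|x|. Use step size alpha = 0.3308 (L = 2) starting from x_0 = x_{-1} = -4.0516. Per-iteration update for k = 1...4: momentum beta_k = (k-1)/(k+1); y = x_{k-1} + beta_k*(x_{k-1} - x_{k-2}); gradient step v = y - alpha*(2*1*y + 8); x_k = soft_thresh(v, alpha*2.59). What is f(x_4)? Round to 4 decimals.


FISTA on f(x) = 1*x^2 + 8*x + 2.59*|x|
L = 2, alpha = 0.3308
Iteration 1: beta = 0.0, y = -4.0516 + 0.0*(-4.0516 + 4.0516) = -4.0516
  grad(y) = -0.1032, v = y - alpha*grad = -4.0175
  prox(v) = soft_thresh(-4.0175, 0.8568) = -3.1607
Iteration 2: beta = 0.3333, y = -3.1607 + 0.3333*(-3.1607 + 4.0516) = -2.8637
  grad(y) = 2.2726, v = y - alpha*grad = -3.6155
  prox(v) = soft_thresh(-3.6155, 0.8568) = -2.7587
Iteration 3: beta = 0.5, y = -2.7587 + 0.5*(-2.7587 + 3.1607) = -2.5577
  grad(y) = 2.8846, v = y - alpha*grad = -3.5119
  prox(v) = soft_thresh(-3.5119, 0.8568) = -2.6552
Iteration 4: beta = 0.6, y = -2.6552 + 0.6*(-2.6552 + 2.7587) = -2.593
  grad(y) = 2.8139, v = y - alpha*grad = -3.5239
  prox(v) = soft_thresh(-3.5239, 0.8568) = -2.6671
f(x_4) = 1*(-2.6671)^2 + 8*(-2.6671) + 2.59*|-2.6671| = -7.3156


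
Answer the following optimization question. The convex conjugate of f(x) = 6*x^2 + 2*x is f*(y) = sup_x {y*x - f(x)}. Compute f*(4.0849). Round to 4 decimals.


f*(y) = sup_x {y*x - a*x^2 - b*x} = sup_x {(y-b)*x - a*x^2}
FOC: (y - b) - 2a*x = 0 => x* = (y - b)/(2a)
x* = (4.0849 - 2)/(2*6) = 0.1737
f*(4.0849) = (y-b)^2/(4a) = (4.0849 - 2)^2/(4*6)
= 4.3468/24 = 0.1811


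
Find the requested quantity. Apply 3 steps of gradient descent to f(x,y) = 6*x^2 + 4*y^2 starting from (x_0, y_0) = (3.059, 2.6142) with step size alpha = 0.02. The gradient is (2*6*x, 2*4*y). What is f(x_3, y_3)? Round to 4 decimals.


Gradient descent on f(x,y) = 6*x^2 + 4*y^2.
Starting point: (3.059, 2.6142), alpha = 0.02
Step 1: grad_x = 2*6*3.059 = 36.708, grad_y = 2*4*2.6142 = 20.9136
  x_1 = 3.059 - 0.02*36.708 = 2.3248
  y_1 = 2.6142 - 0.02*20.9136 = 2.1959
Step 2: grad_x = 2*6*2.3248 = 27.8981, grad_y = 2*4*2.1959 = 17.5674
  x_2 = 2.3248 - 0.02*27.8981 = 1.7669
  y_2 = 2.1959 - 0.02*17.5674 = 1.8446
Step 3: grad_x = 2*6*1.7669 = 21.2025, grad_y = 2*4*1.8446 = 14.7566
  x_3 = 1.7669 - 0.02*21.2025 = 1.3428
  y_3 = 1.8446 - 0.02*14.7566 = 1.5494
f(1.3428, 1.5494) = 6*1.3428^2 + 4*1.5494^2 = 20.4223


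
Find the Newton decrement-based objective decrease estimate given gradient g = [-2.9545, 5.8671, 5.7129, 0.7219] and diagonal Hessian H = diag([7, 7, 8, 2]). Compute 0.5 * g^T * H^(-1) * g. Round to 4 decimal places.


Step 1: H is diagonal, so H^(-1) * g = [-0.4221, 0.8382, 0.7141, 0.361].
Step 2: g^T H^(-1) g = sum_i g_i^2 / H_ii
  = (-2.9545)^2/7 + (5.8671)^2/7 + (5.7129)^2/8 + (0.7219)^2/2
  = 1.247 + 4.9176 + 4.0797 + 0.2606 = 10.5048
Step 3: Objective decrease = 0.5 * g^T H^(-1) g = 5.2524


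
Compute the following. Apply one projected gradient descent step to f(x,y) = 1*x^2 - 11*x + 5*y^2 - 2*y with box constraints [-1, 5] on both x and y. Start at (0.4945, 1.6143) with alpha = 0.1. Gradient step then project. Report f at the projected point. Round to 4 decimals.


Step 1: Compute gradient at (0.4945, 1.6143).
grad_x = 2*1*0.4945 - 11 = -10.011
grad_y = 2*5*1.6143 - 2 = 14.143
Step 2: Gradient step.
x_raw = 0.4945 - 0.1*-10.011 = 1.4956
y_raw = 1.6143 - 0.1*14.143 = 0.2
Step 3: Project onto [-1, 5].
x_proj = clip(1.4956) = 1.4956
y_proj = clip(0.2) = 0.2
Step 4: Evaluate f.
f(1.4956, 0.2) = -14.4148


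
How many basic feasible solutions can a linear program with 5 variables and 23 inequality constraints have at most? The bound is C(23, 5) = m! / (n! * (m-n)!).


Each vertex corresponds to some choice of n active constraints out of m, so the number of vertices is at most C(m, n) = m! / (n!(m-n)!).
m = 23, n = 5
Numerator: 23 * 22 * 21 * 20 * 19
Denominator: 5! = 120
C(23, 5) = 33649


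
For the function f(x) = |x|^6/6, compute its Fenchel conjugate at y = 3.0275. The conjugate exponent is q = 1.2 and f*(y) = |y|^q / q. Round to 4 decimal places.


The conjugate exponent q satisfies 1/p + 1/q = 1.
p = 6, so q = 6/(6 - 1) = 1.2
|y|^q = 3.0275^1.2 = 3.7783
f*(3.0275) = 3.7783 / 1.2 = 3.1486


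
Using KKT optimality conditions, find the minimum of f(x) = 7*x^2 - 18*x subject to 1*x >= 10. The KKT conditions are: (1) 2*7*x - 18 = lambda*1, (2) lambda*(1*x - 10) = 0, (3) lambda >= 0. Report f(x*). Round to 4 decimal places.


Step 1: Try lambda = 0 (constraint inactive).
x_unc = 18/(2*7) = 1.2857
Check: 1*1.2857 = 1.2857 < 10 -- violated!
Step 2: Constraint must be active: 1*x = 10
x* = 10/1 = 10.0
lambda = (2*7*10.0 - 18)/1 = 122.0
Step 3: Compute optimal value.
f(x*) = 7*10.0^2 - 18*10.0 = 520.0


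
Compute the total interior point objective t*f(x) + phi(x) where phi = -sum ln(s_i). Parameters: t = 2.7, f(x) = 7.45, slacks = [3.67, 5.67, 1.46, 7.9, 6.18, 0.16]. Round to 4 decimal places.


Step 1: Compute log-barrier.
ln values: [1.3002, 1.7352, 0.3784, 2.0669, 1.8213, -1.8326]
phi = -(1.3002 + 1.7352 + 0.3784 + 2.0669 + 1.8213 - 1.8326) = -5.4694
Step 2: Compute augmented objective.
t*f(x) = 2.7*7.45 = 20.115
Total = 20.115 - 5.4694 = 14.6456


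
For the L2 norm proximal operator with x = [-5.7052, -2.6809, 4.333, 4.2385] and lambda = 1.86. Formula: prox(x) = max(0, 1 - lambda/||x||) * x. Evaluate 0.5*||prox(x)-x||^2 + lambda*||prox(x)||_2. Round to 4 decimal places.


Step 1: Compute ||x||.
||x|| = 8.7451
Step 2: Compute scaling factor.
scale = max(0, 1 - 1.86/8.7451) = 0.7873
Step 3: prox(x) = [-4.4918, -2.1107, 3.4114, 3.337]
||prox(x)|| = 6.8851
Step 4: Proximal objective.
0.5*||prox-x||^2 = 1.7298
lambda*||prox|| = 12.8063
Total = 14.536


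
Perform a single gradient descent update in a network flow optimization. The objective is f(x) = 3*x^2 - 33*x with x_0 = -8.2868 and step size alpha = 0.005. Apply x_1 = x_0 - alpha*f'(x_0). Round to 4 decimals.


We compute the gradient at x_0 and apply the update.
f'(x) = 6*x - 33
f'(-8.2868) = 6*-8.2868 - 33 = -82.7208
x_1 = -8.2868 - 0.005*-82.7208 = -7.8732


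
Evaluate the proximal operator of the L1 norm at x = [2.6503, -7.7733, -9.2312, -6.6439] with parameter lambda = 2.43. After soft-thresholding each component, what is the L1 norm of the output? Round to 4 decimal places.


Soft-thresholding with lambda = 2.43:
prox(2.6503) = sign(2.6503)*max(|2.6503| - 2.43, 0) = 0.2203
prox(-7.7733) = sign(-7.7733)*max(|-7.7733| - 2.43, 0) = -5.3433
prox(-9.2312) = sign(-9.2312)*max(|-9.2312| - 2.43, 0) = -6.8012
prox(-6.6439) = sign(-6.6439)*max(|-6.6439| - 2.43, 0) = -4.2139
prox(x) = [0.2203, -5.3433, -6.8012, -4.2139]
||prox(x)||_1 = 0.2203 + 5.3433 + 6.8012 + 4.2139 = 16.5787


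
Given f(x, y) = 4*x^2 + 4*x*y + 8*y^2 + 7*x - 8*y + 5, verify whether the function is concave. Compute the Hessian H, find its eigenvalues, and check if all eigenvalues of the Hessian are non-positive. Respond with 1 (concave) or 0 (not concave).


The Hessian of f(x,y) = 4*x^2 + 4*x*y + 8*y^2 + 7*x - 8*y + 5 is:
H = [[8, 4], [4, 16]]
Trace = 8 + 16 = 24
Determinant = 8*16 - (4)^2 = 112
Discriminant = (24)^2 - 4*112 = 128.0
Eigenvalues: lambda_1 = 6.3431, lambda_2 = 17.6569
The function is not concave.

0


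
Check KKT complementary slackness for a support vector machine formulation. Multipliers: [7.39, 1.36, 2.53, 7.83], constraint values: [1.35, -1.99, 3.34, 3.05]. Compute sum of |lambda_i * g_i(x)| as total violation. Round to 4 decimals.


KKT complementary slackness check:
lambda_1 * g_1 = 7.39 * 1.35 = 9.9765
lambda_2 * g_2 = 1.36 * -1.99 = -2.7064
lambda_3 * g_3 = 2.53 * 3.34 = 8.4502
lambda_4 * g_4 = 7.83 * 3.05 = 23.8815
Total violation = 9.9765 + 2.7064 + 8.4502 + 23.8815 = 45.0146


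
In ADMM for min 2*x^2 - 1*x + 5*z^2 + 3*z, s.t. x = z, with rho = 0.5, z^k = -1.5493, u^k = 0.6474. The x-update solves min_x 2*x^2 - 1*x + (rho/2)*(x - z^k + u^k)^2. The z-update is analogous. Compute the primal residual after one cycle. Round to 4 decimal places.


ADMM iteration with rho = 0.5, z^k = -1.5493, u^k = 0.6474
Step 1: x-update.
Minimize 2*x^2 - 1*x + (0.5/2)*(x + 1.5493 + 0.6474)^2
FOC: (2*2 + 0.5)*x = 1 + 0.5*(-1.5493 - 0.6474)
x^{k+1} = -0.0219
Step 2: z-update.
Minimize 5*z^2 + 3*z + (0.5/2)*(-0.0219 - z + 0.6474)^2
FOC: (2*5 + 0.5)*z = -3 + 0.5*(-0.0219 + 0.6474)
z^{k+1} = -0.2559
Step 3: u-update.
u^{k+1} = 0.6474 - 0.0219 + 0.2559 = 0.8815
Step 4: Primal residual = |-0.0219 + 0.2559| = 0.2341


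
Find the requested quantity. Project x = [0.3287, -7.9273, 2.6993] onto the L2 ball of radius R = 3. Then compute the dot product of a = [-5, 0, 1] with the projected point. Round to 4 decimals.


Step 1: Compute ||x|| (intermediates to 6 decimals).
||x|| = sqrt(0.3287^2 + (-7.9273)^2 + 2.6993^2) = 8.380713
Step 2: Project.
Since ||x|| > R, scale = R/||x|| = 3/8.380713 = 0.357965, proj(x) = scale * x
proj(x) = [0.117663, -2.837696, 0.966255]
Step 3: Dot product.
a^T * proj(x) = -5*0.117663 + 0*(-2.837696) + 1*0.966255 = 0.3779


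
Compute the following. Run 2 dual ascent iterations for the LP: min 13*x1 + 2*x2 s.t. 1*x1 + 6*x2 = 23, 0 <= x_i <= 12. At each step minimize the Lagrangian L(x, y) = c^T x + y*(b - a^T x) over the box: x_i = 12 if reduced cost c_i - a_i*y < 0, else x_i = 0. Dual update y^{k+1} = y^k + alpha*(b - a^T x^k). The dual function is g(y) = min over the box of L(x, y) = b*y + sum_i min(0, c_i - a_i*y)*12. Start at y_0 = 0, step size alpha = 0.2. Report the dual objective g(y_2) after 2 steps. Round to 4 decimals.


Dual ascent for LP: min 13*x1 + 2*x2, 1*x1 + 6*x2 = 23, 0 <= x_i <= 12
Step 1: y^k = 0.0, reduced costs: (13.0, 2.0)
  x^k = (0.0, 0.0), subgradient = b - a^T x = 23.0
  y^{k+1} = 0.0 + 0.2*23.0 = 4.6
Step 2: y^k = 4.6, reduced costs: (8.4, -25.6)
  x^k = (0.0, 12.0), subgradient = b - a^T x = -49.0
  y^{k+1} = 4.6 + 0.2*-49.0 = -5.2
Dual objective at y_2 = -5.2: reduced costs (18.2, 33.2), box minimizer x = (0.0, 0.0)
g(y_2) = b*y + (c1 - a1*y)*x1 + (c2 - a2*y)*x2 = 23*(-5.2) + 18.2*0.0 + 33.2*0.0 = -119.6 + 0.0 + 0.0 = -119.6


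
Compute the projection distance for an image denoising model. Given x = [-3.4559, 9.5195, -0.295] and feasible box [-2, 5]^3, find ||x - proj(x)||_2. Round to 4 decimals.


Project each component onto [-2, 5].
clip(-3.4559) = -2.0, clip(9.5195) = 5.0, clip(-0.295) = -0.295
Projection = [-2.0, 5.0, -0.295]
Squared diffs: [2.1196, 20.4259, 0.0]
Distance = sqrt(22.5455) = 4.7482


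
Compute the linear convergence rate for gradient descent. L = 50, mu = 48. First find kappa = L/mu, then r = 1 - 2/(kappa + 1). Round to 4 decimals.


Step 1: Compute the condition number.
kappa = L/mu = 50/48 = 1.0417
Step 2: Compute the convergence rate.
r = 1 - 2/(kappa + 1) = 1 - 2*mu/(L + mu) = (L - mu)/(L + mu) = 2/98 = 0.0204


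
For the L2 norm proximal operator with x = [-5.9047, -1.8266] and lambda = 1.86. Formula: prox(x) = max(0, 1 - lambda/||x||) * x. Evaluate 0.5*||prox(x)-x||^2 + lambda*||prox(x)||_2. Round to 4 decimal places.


Step 1: Compute ||x||.
||x|| = 6.1808
Step 2: Compute scaling factor.
scale = max(0, 1 - 1.86/6.1808) = 0.6991
Step 3: prox(x) = [-4.1278, -1.2769]
||prox(x)|| = 4.3208
Step 4: Proximal objective.
0.5*||prox-x||^2 = 1.7298
lambda*||prox|| = 8.0367
Total = 9.7664


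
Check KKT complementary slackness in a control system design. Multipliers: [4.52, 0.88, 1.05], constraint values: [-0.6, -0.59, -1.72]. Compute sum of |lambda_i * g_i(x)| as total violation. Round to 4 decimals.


KKT complementary slackness check:
lambda_1 * g_1 = 4.52 * -0.6 = -2.712
lambda_2 * g_2 = 0.88 * -0.59 = -0.5192
lambda_3 * g_3 = 1.05 * -1.72 = -1.806
Total violation = 2.712 + 0.5192 + 1.806 = 5.0372


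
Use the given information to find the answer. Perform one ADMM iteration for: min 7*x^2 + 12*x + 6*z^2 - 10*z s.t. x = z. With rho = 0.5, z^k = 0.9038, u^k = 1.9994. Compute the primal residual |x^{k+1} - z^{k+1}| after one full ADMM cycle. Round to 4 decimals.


ADMM iteration with rho = 0.5, z^k = 0.9038, u^k = 1.9994
Step 1: x-update.
Minimize 7*x^2 + 12*x + (0.5/2)*(x - 0.9038 + 1.9994)^2
FOC: (2*7 + 0.5)*x = -12 + 0.5*(0.9038 - 1.9994)
x^{k+1} = -0.8654
Step 2: z-update.
Minimize 6*z^2 - 10*z + (0.5/2)*(-0.8654 - z + 1.9994)^2
FOC: (2*6 + 0.5)*z = 10 + 0.5*(-0.8654 + 1.9994)
z^{k+1} = 0.8454
Step 3: u-update.
u^{k+1} = 1.9994 - 0.8654 - 0.8454 = 0.2887
Step 4: Primal residual = |-0.8654 - 0.8454| = 1.7107


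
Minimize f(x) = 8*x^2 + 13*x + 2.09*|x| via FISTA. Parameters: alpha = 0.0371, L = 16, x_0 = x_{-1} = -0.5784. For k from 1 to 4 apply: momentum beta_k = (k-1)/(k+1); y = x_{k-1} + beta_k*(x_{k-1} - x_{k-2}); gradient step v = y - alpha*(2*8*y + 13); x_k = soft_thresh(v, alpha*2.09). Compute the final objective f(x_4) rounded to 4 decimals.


FISTA on f(x) = 8*x^2 + 13*x + 2.09*|x|
L = 16, alpha = 0.0371
Iteration 1: beta = 0.0, y = -0.5784 + 0.0*(-0.5784 + 0.5784) = -0.5784
  grad(y) = 3.7456, v = y - alpha*grad = -0.7174
  prox(v) = soft_thresh(-0.7174, 0.0775) = -0.6398
Iteration 2: beta = 0.3333, y = -0.6398 + 0.3333*(-0.6398 + 0.5784) = -0.6603
  grad(y) = 2.4352, v = y - alpha*grad = -0.7506
  prox(v) = soft_thresh(-0.7506, 0.0775) = -0.6731
Iteration 3: beta = 0.5, y = -0.6731 + 0.5*(-0.6731 + 0.6398) = -0.6897
  grad(y) = 1.964, v = y - alpha*grad = -0.7626
  prox(v) = soft_thresh(-0.7626, 0.0775) = -0.6851
Iteration 4: beta = 0.6, y = -0.6851 + 0.6*(-0.6851 + 0.6731) = -0.6923
  grad(y) = 1.9239, v = y - alpha*grad = -0.7636
  prox(v) = soft_thresh(-0.7636, 0.0775) = -0.6861
f(x_4) = 8*(-0.6861)^2 + 13*(-0.6861) + 2.09*|-0.6861| = -3.7195
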